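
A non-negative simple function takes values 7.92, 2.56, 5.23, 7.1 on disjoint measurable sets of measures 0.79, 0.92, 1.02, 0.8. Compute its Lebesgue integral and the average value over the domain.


Step 1: Integral = sum(value_i * measure_i)
= 7.92*0.79 + 2.56*0.92 + 5.23*1.02 + 7.1*0.8
= 6.2568 + 2.3552 + 5.3346 + 5.68
= 19.6266
Step 2: Total measure of domain = 0.79 + 0.92 + 1.02 + 0.8 = 3.53
Step 3: Average value = 19.6266 / 3.53 = 5.559943


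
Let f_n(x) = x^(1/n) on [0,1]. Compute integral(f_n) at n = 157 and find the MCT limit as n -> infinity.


At n = 157: f_157(x) = x^(1/157).
Step 1: integral(x^(1/157), 0, 1) = [x^(1/157+1) / (1/157+1)] from 0 to 1
     = 1 / (1/157 + 1) = 1 / ((157+1)/157) = 157/(157+1)
     = 157/158 = 0.993671
Step 2: As n -> infinity, f_n(x) = x^(1/n) -> 1 for x in (0,1], and f_n is increasing in n.
By MCT, lim_n integral(f_n) = integral(lim_n f_n) = integral(1, 0, 1) = 1.
Step 3: Verify convergence: 157/158 = 0.993671 -> 1


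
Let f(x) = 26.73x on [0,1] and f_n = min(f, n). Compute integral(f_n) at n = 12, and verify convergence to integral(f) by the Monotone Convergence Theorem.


f(x) = 26.73x on [0,1]; f_n(x) = min(26.73x, n). At n = 12:
Step 1: f(x) reaches 12 at x = 12/26.73 = 0.448934
Step 2: integral(f_12) = integral(26.73x, 0, 0.448934) + integral(12, 0.448934, 1)
       = 26.73*0.448934^2/2 + 12*(1 - 0.448934)
       = 2.693603 + 6.612795
       = 9.306397
Step 3: As n -> infinity, f_n increases to f, so by MCT integral(f_n) -> integral(f) = 26.73/2 = 13.365.
Convergence: integral(f_12) = 9.306397 -> 13.365 as n -> infinity


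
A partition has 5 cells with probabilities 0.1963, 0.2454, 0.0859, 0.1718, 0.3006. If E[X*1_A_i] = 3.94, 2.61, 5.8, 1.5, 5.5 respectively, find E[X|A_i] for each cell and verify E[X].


For each cell A_i: E[X|A_i] = E[X*1_A_i] / P(A_i)
Step 1: E[X|A_1] = 3.94 / 0.1963 = 20.071319
Step 2: E[X|A_2] = 2.61 / 0.2454 = 10.635697
Step 3: E[X|A_3] = 5.8 / 0.0859 = 67.520373
Step 4: E[X|A_4] = 1.5 / 0.1718 = 8.731083
Step 5: E[X|A_5] = 5.5 / 0.3006 = 18.29674
Verification: E[X] = sum E[X*1_A_i] = 3.94 + 2.61 + 5.8 + 1.5 + 5.5 = 19.35


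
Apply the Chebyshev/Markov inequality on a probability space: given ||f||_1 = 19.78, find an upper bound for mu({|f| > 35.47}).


Chebyshev/Markov inequality: mu(|f| > eps) <= (||f||_p / eps)^p
Step 1: ||f||_1 / eps = 19.78 / 35.47 = 0.557654
Step 2: Raise to power p = 1:
  (0.557654)^1 = 0.557654
Step 3: Therefore mu(|f| > 35.47) <= 0.557654


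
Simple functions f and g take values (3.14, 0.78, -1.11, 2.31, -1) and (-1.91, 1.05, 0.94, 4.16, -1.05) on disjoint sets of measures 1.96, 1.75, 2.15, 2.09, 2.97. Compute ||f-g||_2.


Step 1: Compute differences f_i - g_i:
  3.14 - -1.91 = 5.05
  0.78 - 1.05 = -0.27
  -1.11 - 0.94 = -2.05
  2.31 - 4.16 = -1.85
  -1 - -1.05 = 0.05
Step 2: Compute |diff|^2 * measure for each set:
  |5.05|^2 * 1.96 = 25.5025 * 1.96 = 49.9849
  |-0.27|^2 * 1.75 = 0.0729 * 1.75 = 0.127575
  |-2.05|^2 * 2.15 = 4.2025 * 2.15 = 9.035375
  |-1.85|^2 * 2.09 = 3.4225 * 2.09 = 7.153025
  |0.05|^2 * 2.97 = 0.0025 * 2.97 = 0.007425
Step 3: Sum = 66.3083
Step 4: ||f-g||_2 = (66.3083)^(1/2) = 8.142991


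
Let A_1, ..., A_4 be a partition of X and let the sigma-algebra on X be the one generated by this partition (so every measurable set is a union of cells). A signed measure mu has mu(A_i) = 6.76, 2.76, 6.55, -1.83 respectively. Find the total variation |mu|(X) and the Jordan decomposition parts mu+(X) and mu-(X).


Step 1: Every measurable set is a union of atoms (the cells / points), so a Hahn decomposition is
  obtained by grouping atoms by sign: P = union of atoms with mu > 0, N = union of the remaining atoms.
  Atoms in P (indices): 1, 2, 3;  atoms in N (indices): 4
  Positive values: 6.76, 2.76, 6.55
  Negative values: -1.83
Step 2: mu+(X) = mu(P) = sum of positive atom values = 16.07
Step 3: mu-(X) = -mu(N) = sum of |negative atom values| = 1.83
Step 4: |mu|(X) = mu+(X) + mu-(X) = 16.07 + 1.83 = 17.9


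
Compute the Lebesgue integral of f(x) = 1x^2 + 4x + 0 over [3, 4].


The Lebesgue integral of a Riemann-integrable function agrees with the Riemann integral.
Antiderivative F(x) = (1/3)x^3 + (4/2)x^2 + 0x
F(4) = (1/3)*4^3 + (4/2)*4^2 + 0*4
     = (1/3)*64 + (4/2)*16 + 0*4
     = 21.333333 + 32 + 0
     = 53.333333
F(3) = 27
Integral = F(4) - F(3) = 53.333333 - 27 = 26.333333


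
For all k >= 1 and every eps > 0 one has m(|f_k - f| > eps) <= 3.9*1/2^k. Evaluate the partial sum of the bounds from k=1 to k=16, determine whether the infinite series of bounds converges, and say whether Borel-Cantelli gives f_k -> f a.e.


Step 1: List the terms 3.9*1/2^k for k = 1 to 16:
  k=1: 1.95
  k=2: 0.975
  k=3: 0.4875
  k=4: 0.24375
  k=5: 0.121875
  k=6: 0.060937
  k=7: 0.030469
  k=8: 0.015234
  k=9: 0.007617
  k=10: 0.003809
  k=11: 0.001904
  k=12: 9.521484e-04
  k=13: 4.760742e-04
  k=14: 2.380371e-04
  k=15: 1.190186e-04
  k=16: 5.950928e-05
Step 2: Partial sum = 1.95 + 0.975 + 0.4875 + 0.24375 + 0.121875 + 0.060937 + 0.030469 + 0.015234 + 0.007617 + 0.003809 + 0.001904 + 9.521484e-04 + 4.760742e-04 + 2.380371e-04 + 1.190186e-04 + 5.950928e-05
     = 3.89994
Step 3: The full series sum_(k>=1) 3.9*1/2^k converges (geometric series with ratio 1/2 < 1; a constant multiple of a convergent series converges).
Step 4: Fix eps > 0. Since sum_k m(|f_k - f| > eps) < infinity, the Borel-Cantelli lemma gives
        m(limsup_k {|f_k - f| > eps}) = 0, i.e. for a.e. x, |f_k(x) - f(x)| <= eps for all large k.
        Applying this with eps = 1/j for j = 1, 2, ... and intersecting the countably many full-measure sets,
        for a.e. x we get limsup_k |f_k(x) - f(x)| <= 1/j for every j, hence f_k -> f almost everywhere.
Conclusion: series converges; Borel-Cantelli yields f_k -> f a.e.


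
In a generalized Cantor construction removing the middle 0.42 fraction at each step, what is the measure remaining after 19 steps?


Step 1: At each step, fraction remaining = 1 - 0.42 = 0.58
Step 2: After 19 steps, measure = (0.58)^19
Result = 3.199867e-05


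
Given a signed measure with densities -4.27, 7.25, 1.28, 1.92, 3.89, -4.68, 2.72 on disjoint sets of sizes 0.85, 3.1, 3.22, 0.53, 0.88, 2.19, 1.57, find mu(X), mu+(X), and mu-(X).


Step 1: Compute signed measure on each set:
  Set 1: -4.27 * 0.85 = -3.6295
  Set 2: 7.25 * 3.1 = 22.475
  Set 3: 1.28 * 3.22 = 4.1216
  Set 4: 1.92 * 0.53 = 1.0176
  Set 5: 3.89 * 0.88 = 3.4232
  Set 6: -4.68 * 2.19 = -10.2492
  Set 7: 2.72 * 1.57 = 4.2704
Step 2: Total signed measure = (-3.6295) + (22.475) + (4.1216) + (1.0176) + (3.4232) + (-10.2492) + (4.2704)
     = 21.4291
Step 3: Positive part mu+(X) = sum of positive contributions = 35.3078
Step 4: Negative part mu-(X) = |sum of negative contributions| = 13.8787


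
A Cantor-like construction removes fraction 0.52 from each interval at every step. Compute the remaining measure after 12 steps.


Step 1: At each step, fraction remaining = 1 - 0.52 = 0.48
Step 2: After 12 steps, measure = (0.48)^12
Result = 1.495873e-04


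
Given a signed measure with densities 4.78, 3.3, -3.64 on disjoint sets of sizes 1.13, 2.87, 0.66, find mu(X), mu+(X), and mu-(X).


Step 1: Compute signed measure on each set:
  Set 1: 4.78 * 1.13 = 5.4014
  Set 2: 3.3 * 2.87 = 9.471
  Set 3: -3.64 * 0.66 = -2.4024
Step 2: Total signed measure = (5.4014) + (9.471) + (-2.4024)
     = 12.47
Step 3: Positive part mu+(X) = sum of positive contributions = 14.8724
Step 4: Negative part mu-(X) = |sum of negative contributions| = 2.4024


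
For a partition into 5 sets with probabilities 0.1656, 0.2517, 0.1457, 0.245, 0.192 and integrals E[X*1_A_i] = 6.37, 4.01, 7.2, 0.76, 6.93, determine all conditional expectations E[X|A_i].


For each cell A_i: E[X|A_i] = E[X*1_A_i] / P(A_i)
Step 1: E[X|A_1] = 6.37 / 0.1656 = 38.466184
Step 2: E[X|A_2] = 4.01 / 0.2517 = 15.931665
Step 3: E[X|A_3] = 7.2 / 0.1457 = 49.416609
Step 4: E[X|A_4] = 0.76 / 0.245 = 3.102041
Step 5: E[X|A_5] = 6.93 / 0.192 = 36.09375
Verification: E[X] = sum E[X*1_A_i] = 6.37 + 4.01 + 7.2 + 0.76 + 6.93 = 25.27


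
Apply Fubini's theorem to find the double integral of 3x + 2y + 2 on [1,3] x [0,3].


By Fubini, integrate in x first, then y.
Step 1: Fix y, integrate over x in [1,3]:
  integral(3x + 2y + 2, x=1..3)
  = 3*(3^2 - 1^2)/2 + (2y + 2)*(3 - 1)
  = 12 + (2y + 2)*2
  = 12 + 4y + 4
  = 16 + 4y
Step 2: Integrate over y in [0,3]:
  integral(16 + 4y, y=0..3)
  = 16*3 + 4*(3^2 - 0^2)/2
  = 48 + 18
  = 66


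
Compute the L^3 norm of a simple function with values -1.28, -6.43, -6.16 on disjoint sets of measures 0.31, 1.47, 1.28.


Step 1: Compute |f_i|^3 for each value:
  |-1.28|^3 = 2.097152
  |-6.43|^3 = 265.847707
  |-6.16|^3 = 233.744896
Step 2: Multiply by measures and sum:
  2.097152 * 0.31 = 0.650117
  265.847707 * 1.47 = 390.796129
  233.744896 * 1.28 = 299.193467
Sum = 0.650117 + 390.796129 + 299.193467 = 690.639713
Step 3: Take the p-th root:
||f||_3 = (690.639713)^(1/3) = 8.839286


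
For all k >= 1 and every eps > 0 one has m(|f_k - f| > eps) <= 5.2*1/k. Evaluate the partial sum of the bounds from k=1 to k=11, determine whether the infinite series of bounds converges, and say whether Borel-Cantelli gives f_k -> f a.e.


Step 1: List the terms 5.2*1/k for k = 1 to 11:
  k=1: 5.2
  k=2: 2.6
  k=3: 1.733333
  k=4: 1.3
  k=5: 1.04
  k=6: 0.866667
  k=7: 0.742857
  k=8: 0.65
  k=9: 0.577778
  k=10: 0.52
  k=11: 0.472727
Step 2: Partial sum = 5.2 + 2.6 + 1.733333 + 1.3 + 1.04 + 0.866667 + 0.742857 + 0.65 + 0.577778 + 0.52 + 0.472727
     = 15.703362
Step 3: The full series sum_(k>=1) 5.2*1/k diverges (harmonic series, p = 1; a nonzero constant multiple of a divergent series diverges).
Step 4: The (first) Borel-Cantelli lemma requires a summable sequence of measures, so it does not apply here;
        from this bound alone no conclusion about a.e. convergence can be drawn (convergence in measure still
        gives an a.e.-convergent subsequence, but not a.e. convergence of the whole sequence).
Conclusion: series diverges; Borel-Cantelli is inconclusive about a.e. convergence of f_k.


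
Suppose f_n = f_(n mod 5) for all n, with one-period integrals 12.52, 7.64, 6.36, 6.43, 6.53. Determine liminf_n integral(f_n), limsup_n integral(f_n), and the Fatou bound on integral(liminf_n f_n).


The sequence (integral(f_n)) is periodic with period 5, repeating the values 12.52, 7.64, 6.36, 6.43, 6.53 indefinitely.
Step 1: For a periodic sequence, every tail (a_m, a_(m+1), ...) contains all 5 period values infinitely often.
Step 2: Hence inf of every tail = min of the period values = min(12.52, 7.64, 6.36, 6.43, 6.53) = 6.36.
        liminf_n integral(f_n) = sup over m of (inf of tail from m) = 6.36.
Step 3: Similarly sup of every tail = max of the period values = 12.52.
        limsup_n integral(f_n) = 12.52.
Step 4: Fatou's lemma: integral(liminf_n f_n) <= liminf_n integral(f_n) = 6.36.
        So the integral of the pointwise liminf is at most 6.36.


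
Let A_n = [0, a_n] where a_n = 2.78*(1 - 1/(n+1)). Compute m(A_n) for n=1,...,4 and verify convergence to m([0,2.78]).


By continuity of measure from below: if A_n increases to A, then m(A_n) -> m(A).
Here A = [0, 2.78], so m(A) = 2.78
Step 1: a_1 = 2.78*(1 - 1/2) = 1.39, m(A_1) = 1.39
Step 2: a_2 = 2.78*(1 - 1/3) = 1.8533, m(A_2) = 1.8533
Step 3: a_3 = 2.78*(1 - 1/4) = 2.085, m(A_3) = 2.085
Step 4: a_4 = 2.78*(1 - 1/5) = 2.224, m(A_4) = 2.224
Limit: m(A_n) -> m([0,2.78]) = 2.78


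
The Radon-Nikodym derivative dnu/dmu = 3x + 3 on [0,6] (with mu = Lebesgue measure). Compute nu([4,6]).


nu(A) = integral_A (dnu/dmu) dmu = integral_4^6 (3x + 3) dx
Step 1: Antiderivative F(x) = (3/2)x^2 + 3x
Step 2: F(6) = (3/2)*6^2 + 3*6 = 54 + 18 = 72
Step 3: F(4) = (3/2)*4^2 + 3*4 = 24 + 12 = 36
Step 4: nu([4,6]) = F(6) - F(4) = 72 - 36 = 36


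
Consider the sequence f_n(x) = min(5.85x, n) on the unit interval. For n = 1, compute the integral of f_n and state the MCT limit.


f(x) = 5.85x on [0,1]; f_n(x) = min(5.85x, n). At n = 1:
Step 1: f(x) reaches 1 at x = 1/5.85 = 0.17094
Step 2: integral(f_1) = integral(5.85x, 0, 0.17094) + integral(1, 0.17094, 1)
       = 5.85*0.17094^2/2 + 1*(1 - 0.17094)
       = 0.08547 + 0.82906
       = 0.91453
Step 3: As n -> infinity, f_n increases to f, so by MCT integral(f_n) -> integral(f) = 5.85/2 = 2.925.
Convergence: integral(f_1) = 0.91453 -> 2.925 as n -> infinity


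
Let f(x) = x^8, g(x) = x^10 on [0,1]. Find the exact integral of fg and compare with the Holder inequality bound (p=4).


Step 1: Exact integral of f*g = integral(x^18, 0, 1) = 1/19
     = 0.052632
Step 2: Holder bound with p=4, q=1.333333:
  ||f||_p = (integral x^32 dx)^(1/4) = (1/33)^(1/4) = 0.417226
  ||g||_q = (integral x^13.333333 dx)^(1/1.333333) = (1/14.333333)^(1/1.333333) = 0.13575
Step 3: Holder bound = ||f||_p * ||g||_q = 0.417226 * 0.13575 = 0.056638
Verification: 0.052632 <= 0.056638 (Holder holds)


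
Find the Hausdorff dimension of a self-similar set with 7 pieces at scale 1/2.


For a self-similar set with N copies scaled by 1/r:
dim_H = log(N)/log(r) = log(7)/log(2)
= 1.94591/0.693147
= 2.807355


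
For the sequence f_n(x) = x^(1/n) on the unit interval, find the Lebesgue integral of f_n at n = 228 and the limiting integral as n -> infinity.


At n = 228: f_228(x) = x^(1/228).
Step 1: integral(x^(1/228), 0, 1) = [x^(1/228+1) / (1/228+1)] from 0 to 1
     = 1 / (1/228 + 1) = 1 / ((228+1)/228) = 228/(228+1)
     = 228/229 = 0.995633
Step 2: As n -> infinity, f_n(x) = x^(1/n) -> 1 for x in (0,1], and f_n is increasing in n.
By MCT, lim_n integral(f_n) = integral(lim_n f_n) = integral(1, 0, 1) = 1.
Step 3: Verify convergence: 228/229 = 0.995633 -> 1


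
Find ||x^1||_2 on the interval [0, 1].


Step 1: ||f||_2 = (integral_0^1 |x^1|^2 dx)^(1/2)
     = (integral_0^1 x^2 dx)^(1/2)
Step 2: integral_0^1 x^2 dx = [x^3/(3)] from 0 to 1 = 1^3/3
     = 1/3 = 0.333333
Step 3: ||f||_2 = (0.333333)^(1/2) = 0.57735


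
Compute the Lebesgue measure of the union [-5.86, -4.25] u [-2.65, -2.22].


For pairwise disjoint intervals, m(union) = sum of lengths.
= (-4.25 - -5.86) + (-2.22 - -2.65)
= 1.61 + 0.43
= 2.04


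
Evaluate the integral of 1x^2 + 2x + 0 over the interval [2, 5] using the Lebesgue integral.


The Lebesgue integral of a Riemann-integrable function agrees with the Riemann integral.
Antiderivative F(x) = (1/3)x^3 + (2/2)x^2 + 0x
F(5) = (1/3)*5^3 + (2/2)*5^2 + 0*5
     = (1/3)*125 + (2/2)*25 + 0*5
     = 41.666667 + 25 + 0
     = 66.666667
F(2) = 6.666667
Integral = F(5) - F(2) = 66.666667 - 6.666667 = 60


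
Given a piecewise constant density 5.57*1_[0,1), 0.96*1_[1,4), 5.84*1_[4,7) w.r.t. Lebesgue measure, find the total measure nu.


Integrate each piece of the Radon-Nikodym derivative:
Step 1: integral_0^1 5.57 dx = 5.57*(1-0) = 5.57*1 = 5.57
Step 2: integral_1^4 0.96 dx = 0.96*(4-1) = 0.96*3 = 2.88
Step 3: integral_4^7 5.84 dx = 5.84*(7-4) = 5.84*3 = 17.52
Total: 5.57 + 2.88 + 17.52 = 25.97


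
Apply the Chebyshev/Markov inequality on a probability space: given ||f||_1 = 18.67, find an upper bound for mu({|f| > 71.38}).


Chebyshev/Markov inequality: mu(|f| > eps) <= (||f||_p / eps)^p
Step 1: ||f||_1 / eps = 18.67 / 71.38 = 0.261558
Step 2: Raise to power p = 1:
  (0.261558)^1 = 0.261558
Step 3: Therefore mu(|f| > 71.38) <= 0.261558


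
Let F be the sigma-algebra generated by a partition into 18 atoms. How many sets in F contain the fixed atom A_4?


Each element of F is a union of some subset S of the 18 atoms.
The element contains A_4 iff A_4 is in S.
So we count subsets S of {A_1,...,A_18} with A_4 in S: choose freely among the other 17 atoms.
Count = 2^(18-1) = 2^17 = 131072.


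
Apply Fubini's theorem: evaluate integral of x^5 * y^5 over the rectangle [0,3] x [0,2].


By Fubini's theorem, the double integral factors as a product of single integrals:
Step 1: integral_0^3 x^5 dx = [x^6/6] from 0 to 3
     = 3^6/6 = 121.5
Step 2: integral_0^2 y^5 dy = [y^6/6] from 0 to 2
     = 2^6/6 = 10.666667
Step 3: Double integral = 121.5 * 10.666667 = 1296


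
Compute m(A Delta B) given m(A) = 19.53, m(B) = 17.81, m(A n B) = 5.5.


m(A Delta B) = m(A) + m(B) - 2*m(A n B)
= 19.53 + 17.81 - 2*5.5
= 19.53 + 17.81 - 11
= 26.34


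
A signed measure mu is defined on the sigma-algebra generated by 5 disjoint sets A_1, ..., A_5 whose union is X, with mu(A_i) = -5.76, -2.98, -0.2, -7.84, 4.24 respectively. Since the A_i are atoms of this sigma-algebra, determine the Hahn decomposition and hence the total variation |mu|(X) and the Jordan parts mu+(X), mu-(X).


Step 1: Every measurable set is a union of atoms (the cells / points), so a Hahn decomposition is
  obtained by grouping atoms by sign: P = union of atoms with mu > 0, N = union of the remaining atoms.
  Atoms in P (indices): 5;  atoms in N (indices): 1, 2, 3, 4
  Positive values: 4.24
  Negative values: -5.76, -2.98, -0.2, -7.84
Step 2: mu+(X) = mu(P) = sum of positive atom values = 4.24
Step 3: mu-(X) = -mu(N) = sum of |negative atom values| = 16.78
Step 4: |mu|(X) = mu+(X) + mu-(X) = 4.24 + 16.78 = 21.02


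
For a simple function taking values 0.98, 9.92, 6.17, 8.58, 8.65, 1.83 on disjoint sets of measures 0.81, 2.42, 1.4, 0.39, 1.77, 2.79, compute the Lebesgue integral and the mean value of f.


Step 1: Integral = sum(value_i * measure_i)
= 0.98*0.81 + 9.92*2.42 + 6.17*1.4 + 8.58*0.39 + 8.65*1.77 + 1.83*2.79
= 0.7938 + 24.0064 + 8.638 + 3.3462 + 15.3105 + 5.1057
= 57.2006
Step 2: Total measure of domain = 0.81 + 2.42 + 1.4 + 0.39 + 1.77 + 2.79 = 9.58
Step 3: Average value = 57.2006 / 9.58 = 5.970835


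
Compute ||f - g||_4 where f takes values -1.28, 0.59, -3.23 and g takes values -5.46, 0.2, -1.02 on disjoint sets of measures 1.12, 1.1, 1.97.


Step 1: Compute differences f_i - g_i:
  -1.28 - -5.46 = 4.18
  0.59 - 0.2 = 0.39
  -3.23 - -1.02 = -2.21
Step 2: Compute |diff|^4 * measure for each set:
  |4.18|^4 * 1.12 = 305.284762 * 1.12 = 341.918933
  |0.39|^4 * 1.1 = 0.023134 * 1.1 = 0.025448
  |-2.21|^4 * 1.97 = 23.854433 * 1.97 = 46.993233
Step 3: Sum = 388.937614
Step 4: ||f-g||_4 = (388.937614)^(1/4) = 4.44089


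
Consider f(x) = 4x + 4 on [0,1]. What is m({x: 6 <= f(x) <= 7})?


f^(-1)([6, 7]) = {x : 6 <= 4x + 4 <= 7}
Solving: (6 - 4)/4 <= x <= (7 - 4)/4
= [0.5, 0.75]
Intersecting with [0,1]: [0.5, 0.75]
Measure = 0.75 - 0.5 = 0.25


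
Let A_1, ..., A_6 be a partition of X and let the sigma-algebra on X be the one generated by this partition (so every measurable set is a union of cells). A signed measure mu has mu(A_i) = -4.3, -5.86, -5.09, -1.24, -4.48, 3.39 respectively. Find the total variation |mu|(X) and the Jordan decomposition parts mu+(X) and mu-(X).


Step 1: Every measurable set is a union of atoms (the cells / points), so a Hahn decomposition is
  obtained by grouping atoms by sign: P = union of atoms with mu > 0, N = union of the remaining atoms.
  Atoms in P (indices): 6;  atoms in N (indices): 1, 2, 3, 4, 5
  Positive values: 3.39
  Negative values: -4.3, -5.86, -5.09, -1.24, -4.48
Step 2: mu+(X) = mu(P) = sum of positive atom values = 3.39
Step 3: mu-(X) = -mu(N) = sum of |negative atom values| = 20.97
Step 4: |mu|(X) = mu+(X) + mu-(X) = 3.39 + 20.97 = 24.36


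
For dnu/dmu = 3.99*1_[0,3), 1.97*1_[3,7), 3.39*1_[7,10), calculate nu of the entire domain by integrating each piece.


Integrate each piece of the Radon-Nikodym derivative:
Step 1: integral_0^3 3.99 dx = 3.99*(3-0) = 3.99*3 = 11.97
Step 2: integral_3^7 1.97 dx = 1.97*(7-3) = 1.97*4 = 7.88
Step 3: integral_7^10 3.39 dx = 3.39*(10-7) = 3.39*3 = 10.17
Total: 11.97 + 7.88 + 10.17 = 30.02


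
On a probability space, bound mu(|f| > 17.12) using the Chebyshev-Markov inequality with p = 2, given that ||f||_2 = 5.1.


Chebyshev/Markov inequality: mu(|f| > eps) <= (||f||_p / eps)^p
Step 1: ||f||_2 / eps = 5.1 / 17.12 = 0.297897
Step 2: Raise to power p = 2:
  (0.297897)^2 = 0.088743
Step 3: Therefore mu(|f| > 17.12) <= 0.088743


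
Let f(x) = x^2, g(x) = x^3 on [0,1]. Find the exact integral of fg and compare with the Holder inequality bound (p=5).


Step 1: Exact integral of f*g = integral(x^5, 0, 1) = 1/6
     = 0.166667
Step 2: Holder bound with p=5, q=1.25:
  ||f||_p = (integral x^10 dx)^(1/5) = (1/11)^(1/5) = 0.619044
  ||g||_q = (integral x^3.75 dx)^(1/1.25) = (1/4.75)^(1/1.25) = 0.287505
Step 3: Holder bound = ||f||_p * ||g||_q = 0.619044 * 0.287505 = 0.177978
Verification: 0.166667 <= 0.177978 (Holder holds)


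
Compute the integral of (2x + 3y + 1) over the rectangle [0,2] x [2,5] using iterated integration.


By Fubini, integrate in x first, then y.
Step 1: Fix y, integrate over x in [0,2]:
  integral(2x + 3y + 1, x=0..2)
  = 2*(2^2 - 0^2)/2 + (3y + 1)*(2 - 0)
  = 4 + (3y + 1)*2
  = 4 + 6y + 2
  = 6 + 6y
Step 2: Integrate over y in [2,5]:
  integral(6 + 6y, y=2..5)
  = 6*3 + 6*(5^2 - 2^2)/2
  = 18 + 63
  = 81


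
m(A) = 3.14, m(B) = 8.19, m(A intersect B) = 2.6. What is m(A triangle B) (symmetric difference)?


m(A Delta B) = m(A) + m(B) - 2*m(A n B)
= 3.14 + 8.19 - 2*2.6
= 3.14 + 8.19 - 5.2
= 6.13


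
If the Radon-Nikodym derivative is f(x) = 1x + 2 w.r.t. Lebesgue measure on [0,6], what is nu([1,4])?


nu(A) = integral_A (dnu/dmu) dmu = integral_1^4 (1x + 2) dx
Step 1: Antiderivative F(x) = (1/2)x^2 + 2x
Step 2: F(4) = (1/2)*4^2 + 2*4 = 8 + 8 = 16
Step 3: F(1) = (1/2)*1^2 + 2*1 = 0.5 + 2 = 2.5
Step 4: nu([1,4]) = F(4) - F(1) = 16 - 2.5 = 13.5


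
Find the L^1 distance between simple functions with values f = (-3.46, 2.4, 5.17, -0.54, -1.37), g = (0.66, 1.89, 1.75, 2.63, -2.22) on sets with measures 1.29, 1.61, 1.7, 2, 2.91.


Step 1: Compute differences f_i - g_i:
  -3.46 - 0.66 = -4.12
  2.4 - 1.89 = 0.51
  5.17 - 1.75 = 3.42
  -0.54 - 2.63 = -3.17
  -1.37 - -2.22 = 0.85
Step 2: Compute |diff|^1 * measure for each set:
  |-4.12|^1 * 1.29 = 4.12 * 1.29 = 5.3148
  |0.51|^1 * 1.61 = 0.51 * 1.61 = 0.8211
  |3.42|^1 * 1.7 = 3.42 * 1.7 = 5.814
  |-3.17|^1 * 2 = 3.17 * 2 = 6.34
  |0.85|^1 * 2.91 = 0.85 * 2.91 = 2.4735
Step 3: Sum = 20.7634
Step 4: ||f-g||_1 = (20.7634)^(1/1) = 20.7634


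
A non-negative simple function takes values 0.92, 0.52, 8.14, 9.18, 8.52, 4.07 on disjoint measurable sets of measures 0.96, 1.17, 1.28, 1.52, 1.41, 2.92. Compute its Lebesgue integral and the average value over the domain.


Step 1: Integral = sum(value_i * measure_i)
= 0.92*0.96 + 0.52*1.17 + 8.14*1.28 + 9.18*1.52 + 8.52*1.41 + 4.07*2.92
= 0.8832 + 0.6084 + 10.4192 + 13.9536 + 12.0132 + 11.8844
= 49.762
Step 2: Total measure of domain = 0.96 + 1.17 + 1.28 + 1.52 + 1.41 + 2.92 = 9.26
Step 3: Average value = 49.762 / 9.26 = 5.373866


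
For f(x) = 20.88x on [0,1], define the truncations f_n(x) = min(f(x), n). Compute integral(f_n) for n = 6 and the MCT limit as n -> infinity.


f(x) = 20.88x on [0,1]; f_n(x) = min(20.88x, n). At n = 6:
Step 1: f(x) reaches 6 at x = 6/20.88 = 0.287356
Step 2: integral(f_6) = integral(20.88x, 0, 0.287356) + integral(6, 0.287356, 1)
       = 20.88*0.287356^2/2 + 6*(1 - 0.287356)
       = 0.862069 + 4.275862
       = 5.137931
Step 3: As n -> infinity, f_n increases to f, so by MCT integral(f_n) -> integral(f) = 20.88/2 = 10.44.
Convergence: integral(f_6) = 5.137931 -> 10.44 as n -> infinity


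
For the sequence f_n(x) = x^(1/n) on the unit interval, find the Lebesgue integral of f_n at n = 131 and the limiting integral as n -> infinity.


At n = 131: f_131(x) = x^(1/131).
Step 1: integral(x^(1/131), 0, 1) = [x^(1/131+1) / (1/131+1)] from 0 to 1
     = 1 / (1/131 + 1) = 1 / ((131+1)/131) = 131/(131+1)
     = 131/132 = 0.992424
Step 2: As n -> infinity, f_n(x) = x^(1/n) -> 1 for x in (0,1], and f_n is increasing in n.
By MCT, lim_n integral(f_n) = integral(lim_n f_n) = integral(1, 0, 1) = 1.
Step 3: Verify convergence: 131/132 = 0.992424 -> 1


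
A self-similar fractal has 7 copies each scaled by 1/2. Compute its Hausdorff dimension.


For a self-similar set with N copies scaled by 1/r:
dim_H = log(N)/log(r) = log(7)/log(2)
= 1.94591/0.693147
= 2.807355


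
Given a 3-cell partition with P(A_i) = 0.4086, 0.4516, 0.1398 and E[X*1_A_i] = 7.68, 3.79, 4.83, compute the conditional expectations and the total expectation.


For each cell A_i: E[X|A_i] = E[X*1_A_i] / P(A_i)
Step 1: E[X|A_1] = 7.68 / 0.4086 = 18.795888
Step 2: E[X|A_2] = 3.79 / 0.4516 = 8.392383
Step 3: E[X|A_3] = 4.83 / 0.1398 = 34.549356
Verification: E[X] = sum E[X*1_A_i] = 7.68 + 3.79 + 4.83 = 16.3


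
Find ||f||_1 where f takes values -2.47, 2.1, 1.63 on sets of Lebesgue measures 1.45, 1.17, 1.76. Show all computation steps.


Step 1: Compute |f_i|^1 for each value:
  |-2.47|^1 = 2.47
  |2.1|^1 = 2.1
  |1.63|^1 = 1.63
Step 2: Multiply by measures and sum:
  2.47 * 1.45 = 3.5815
  2.1 * 1.17 = 2.457
  1.63 * 1.76 = 2.8688
Sum = 3.5815 + 2.457 + 2.8688 = 8.9073
Step 3: Take the p-th root:
||f||_1 = (8.9073)^(1/1) = 8.9073


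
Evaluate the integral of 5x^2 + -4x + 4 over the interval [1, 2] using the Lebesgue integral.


The Lebesgue integral of a Riemann-integrable function agrees with the Riemann integral.
Antiderivative F(x) = (5/3)x^3 + (-4/2)x^2 + 4x
F(2) = (5/3)*2^3 + (-4/2)*2^2 + 4*2
     = (5/3)*8 + (-4/2)*4 + 4*2
     = 13.333333 + -8 + 8
     = 13.333333
F(1) = 3.666667
Integral = F(2) - F(1) = 13.333333 - 3.666667 = 9.666667


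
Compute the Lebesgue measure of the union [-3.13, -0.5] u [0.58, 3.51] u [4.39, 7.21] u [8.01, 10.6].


For pairwise disjoint intervals, m(union) = sum of lengths.
= (-0.5 - -3.13) + (3.51 - 0.58) + (7.21 - 4.39) + (10.6 - 8.01)
= 2.63 + 2.93 + 2.82 + 2.59
= 10.97


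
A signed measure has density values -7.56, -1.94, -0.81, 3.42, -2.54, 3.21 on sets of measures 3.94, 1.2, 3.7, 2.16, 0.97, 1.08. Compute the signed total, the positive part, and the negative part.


Step 1: Compute signed measure on each set:
  Set 1: -7.56 * 3.94 = -29.7864
  Set 2: -1.94 * 1.2 = -2.328
  Set 3: -0.81 * 3.7 = -2.997
  Set 4: 3.42 * 2.16 = 7.3872
  Set 5: -2.54 * 0.97 = -2.4638
  Set 6: 3.21 * 1.08 = 3.4668
Step 2: Total signed measure = (-29.7864) + (-2.328) + (-2.997) + (7.3872) + (-2.4638) + (3.4668)
     = -26.7212
Step 3: Positive part mu+(X) = sum of positive contributions = 10.854
Step 4: Negative part mu-(X) = |sum of negative contributions| = 37.5752


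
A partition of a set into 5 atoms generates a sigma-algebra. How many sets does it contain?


Each element of the sigma-algebra is a union of some subset of the 5 atoms.
The number of such subsets is 2^5 = 32.


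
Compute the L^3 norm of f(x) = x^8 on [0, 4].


Step 1: ||f||_3 = (integral_0^4 |x^8|^3 dx)^(1/3)
     = (integral_0^4 x^24 dx)^(1/3)
Step 2: integral_0^4 x^24 dx = [x^25/(25)] from 0 to 4 = 4^25/25
     = 1125899906842624/25 = 4.503600e+13
Step 3: ||f||_3 = (4.503600e+13)^(1/3) = 35578.414584


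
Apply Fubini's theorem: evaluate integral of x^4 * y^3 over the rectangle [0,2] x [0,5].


By Fubini's theorem, the double integral factors as a product of single integrals:
Step 1: integral_0^2 x^4 dx = [x^5/5] from 0 to 2
     = 2^5/5 = 6.4
Step 2: integral_0^5 y^3 dy = [y^4/4] from 0 to 5
     = 5^4/4 = 156.25
Step 3: Double integral = 6.4 * 156.25 = 1000


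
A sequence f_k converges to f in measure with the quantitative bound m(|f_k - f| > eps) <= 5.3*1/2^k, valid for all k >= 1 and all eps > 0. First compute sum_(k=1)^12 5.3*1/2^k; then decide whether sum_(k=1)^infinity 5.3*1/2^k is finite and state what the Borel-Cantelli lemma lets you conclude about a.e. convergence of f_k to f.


Step 1: List the terms 5.3*1/2^k for k = 1 to 12:
  k=1: 2.65
  k=2: 1.325
  k=3: 0.6625
  k=4: 0.33125
  k=5: 0.165625
  k=6: 0.082812
  k=7: 0.041406
  k=8: 0.020703
  k=9: 0.010352
  k=10: 0.005176
  k=11: 0.002588
  k=12: 0.001294
Step 2: Partial sum = 2.65 + 1.325 + 0.6625 + 0.33125 + 0.165625 + 0.082812 + 0.041406 + 0.020703 + 0.010352 + 0.005176 + 0.002588 + 0.001294
     = 5.298706
Step 3: The full series sum_(k>=1) 5.3*1/2^k converges (geometric series with ratio 1/2 < 1; a constant multiple of a convergent series converges).
Step 4: Fix eps > 0. Since sum_k m(|f_k - f| > eps) < infinity, the Borel-Cantelli lemma gives
        m(limsup_k {|f_k - f| > eps}) = 0, i.e. for a.e. x, |f_k(x) - f(x)| <= eps for all large k.
        Applying this with eps = 1/j for j = 1, 2, ... and intersecting the countably many full-measure sets,
        for a.e. x we get limsup_k |f_k(x) - f(x)| <= 1/j for every j, hence f_k -> f almost everywhere.
Conclusion: series converges; Borel-Cantelli yields f_k -> f a.e.


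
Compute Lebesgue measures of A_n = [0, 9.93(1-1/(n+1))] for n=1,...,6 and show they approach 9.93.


By continuity of measure from below: if A_n increases to A, then m(A_n) -> m(A).
Here A = [0, 9.93], so m(A) = 9.93
Step 1: a_1 = 9.93*(1 - 1/2) = 4.965, m(A_1) = 4.965
Step 2: a_2 = 9.93*(1 - 1/3) = 6.62, m(A_2) = 6.62
Step 3: a_3 = 9.93*(1 - 1/4) = 7.4475, m(A_3) = 7.4475
Step 4: a_4 = 9.93*(1 - 1/5) = 7.944, m(A_4) = 7.944
Step 5: a_5 = 9.93*(1 - 1/6) = 8.275, m(A_5) = 8.275
Step 6: a_6 = 9.93*(1 - 1/7) = 8.5114, m(A_6) = 8.5114
Limit: m(A_n) -> m([0,9.93]) = 9.93


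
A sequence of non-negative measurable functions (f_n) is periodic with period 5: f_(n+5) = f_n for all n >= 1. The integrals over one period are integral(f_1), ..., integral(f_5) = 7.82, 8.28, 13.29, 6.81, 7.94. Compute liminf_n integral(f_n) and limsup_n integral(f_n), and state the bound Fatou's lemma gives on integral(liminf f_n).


The sequence (integral(f_n)) is periodic with period 5, repeating the values 7.82, 8.28, 13.29, 6.81, 7.94 indefinitely.
Step 1: For a periodic sequence, every tail (a_m, a_(m+1), ...) contains all 5 period values infinitely often.
Step 2: Hence inf of every tail = min of the period values = min(7.82, 8.28, 13.29, 6.81, 7.94) = 6.81.
        liminf_n integral(f_n) = sup over m of (inf of tail from m) = 6.81.
Step 3: Similarly sup of every tail = max of the period values = 13.29.
        limsup_n integral(f_n) = 13.29.
Step 4: Fatou's lemma: integral(liminf_n f_n) <= liminf_n integral(f_n) = 6.81.
        So the integral of the pointwise liminf is at most 6.81.


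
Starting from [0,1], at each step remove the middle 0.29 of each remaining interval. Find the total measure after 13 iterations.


Step 1: At each step, fraction remaining = 1 - 0.29 = 0.71
Step 2: After 13 steps, measure = (0.71)^13
Result = 0.011651


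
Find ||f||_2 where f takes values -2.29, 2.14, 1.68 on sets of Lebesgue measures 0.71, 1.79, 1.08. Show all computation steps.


Step 1: Compute |f_i|^2 for each value:
  |-2.29|^2 = 5.2441
  |2.14|^2 = 4.5796
  |1.68|^2 = 2.8224
Step 2: Multiply by measures and sum:
  5.2441 * 0.71 = 3.723311
  4.5796 * 1.79 = 8.197484
  2.8224 * 1.08 = 3.048192
Sum = 3.723311 + 8.197484 + 3.048192 = 14.968987
Step 3: Take the p-th root:
||f||_2 = (14.968987)^(1/2) = 3.868978


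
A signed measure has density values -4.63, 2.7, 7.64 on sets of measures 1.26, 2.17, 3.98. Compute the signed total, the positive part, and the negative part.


Step 1: Compute signed measure on each set:
  Set 1: -4.63 * 1.26 = -5.8338
  Set 2: 2.7 * 2.17 = 5.859
  Set 3: 7.64 * 3.98 = 30.4072
Step 2: Total signed measure = (-5.8338) + (5.859) + (30.4072)
     = 30.4324
Step 3: Positive part mu+(X) = sum of positive contributions = 36.2662
Step 4: Negative part mu-(X) = |sum of negative contributions| = 5.8338


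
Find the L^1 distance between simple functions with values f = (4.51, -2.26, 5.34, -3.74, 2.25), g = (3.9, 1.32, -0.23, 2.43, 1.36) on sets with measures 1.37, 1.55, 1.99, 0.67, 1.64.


Step 1: Compute differences f_i - g_i:
  4.51 - 3.9 = 0.61
  -2.26 - 1.32 = -3.58
  5.34 - -0.23 = 5.57
  -3.74 - 2.43 = -6.17
  2.25 - 1.36 = 0.89
Step 2: Compute |diff|^1 * measure for each set:
  |0.61|^1 * 1.37 = 0.61 * 1.37 = 0.8357
  |-3.58|^1 * 1.55 = 3.58 * 1.55 = 5.549
  |5.57|^1 * 1.99 = 5.57 * 1.99 = 11.0843
  |-6.17|^1 * 0.67 = 6.17 * 0.67 = 4.1339
  |0.89|^1 * 1.64 = 0.89 * 1.64 = 1.4596
Step 3: Sum = 23.0625
Step 4: ||f-g||_1 = (23.0625)^(1/1) = 23.0625


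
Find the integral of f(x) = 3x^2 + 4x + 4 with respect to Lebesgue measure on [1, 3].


The Lebesgue integral of a Riemann-integrable function agrees with the Riemann integral.
Antiderivative F(x) = (3/3)x^3 + (4/2)x^2 + 4x
F(3) = (3/3)*3^3 + (4/2)*3^2 + 4*3
     = (3/3)*27 + (4/2)*9 + 4*3
     = 27 + 18 + 12
     = 57
F(1) = 7
Integral = F(3) - F(1) = 57 - 7 = 50


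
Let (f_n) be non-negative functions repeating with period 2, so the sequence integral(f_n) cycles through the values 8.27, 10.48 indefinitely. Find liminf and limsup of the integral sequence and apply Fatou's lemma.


The sequence (integral(f_n)) is periodic with period 2, repeating the values 8.27, 10.48 indefinitely.
Step 1: For a periodic sequence, every tail (a_m, a_(m+1), ...) contains all 2 period values infinitely often.
Step 2: Hence inf of every tail = min of the period values = min(8.27, 10.48) = 8.27.
        liminf_n integral(f_n) = sup over m of (inf of tail from m) = 8.27.
Step 3: Similarly sup of every tail = max of the period values = 10.48.
        limsup_n integral(f_n) = 10.48.
Step 4: Fatou's lemma: integral(liminf_n f_n) <= liminf_n integral(f_n) = 8.27.
        So the integral of the pointwise liminf is at most 8.27.


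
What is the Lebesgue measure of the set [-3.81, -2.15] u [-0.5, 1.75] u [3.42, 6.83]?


For pairwise disjoint intervals, m(union) = sum of lengths.
= (-2.15 - -3.81) + (1.75 - -0.5) + (6.83 - 3.42)
= 1.66 + 2.25 + 3.41
= 7.32


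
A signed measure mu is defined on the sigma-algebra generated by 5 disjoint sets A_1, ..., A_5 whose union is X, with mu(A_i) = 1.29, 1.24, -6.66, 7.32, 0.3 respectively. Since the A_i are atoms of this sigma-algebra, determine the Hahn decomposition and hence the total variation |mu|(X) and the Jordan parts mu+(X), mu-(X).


Step 1: Every measurable set is a union of atoms (the cells / points), so a Hahn decomposition is
  obtained by grouping atoms by sign: P = union of atoms with mu > 0, N = union of the remaining atoms.
  Atoms in P (indices): 1, 2, 4, 5;  atoms in N (indices): 3
  Positive values: 1.29, 1.24, 7.32, 0.3
  Negative values: -6.66
Step 2: mu+(X) = mu(P) = sum of positive atom values = 10.15
Step 3: mu-(X) = -mu(N) = sum of |negative atom values| = 6.66
Step 4: |mu|(X) = mu+(X) + mu-(X) = 10.15 + 6.66 = 16.81


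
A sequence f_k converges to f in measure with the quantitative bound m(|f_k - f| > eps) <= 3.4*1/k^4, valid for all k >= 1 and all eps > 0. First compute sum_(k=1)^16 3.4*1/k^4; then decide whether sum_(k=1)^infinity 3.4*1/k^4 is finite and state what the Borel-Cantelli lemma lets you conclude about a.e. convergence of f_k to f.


Step 1: List the terms 3.4*1/k^4 for k = 1 to 16:
  k=1: 3.4
  k=2: 0.2125
  k=3: 0.041975
  k=4: 0.013281
  k=5: 0.00544
  k=6: 0.002623
  k=7: 0.001416
  k=8: 8.300781e-04
  k=9: 5.182137e-04
  k=10: 3.400000e-04
  k=11: 2.322246e-04
  k=12: 1.639660e-04
  k=13: 1.190435e-04
  k=14: 8.850479e-05
  k=15: 6.716049e-05
  k=16: 5.187988e-05
Step 2: Partial sum = 3.4 + 0.2125 + 0.041975 + 0.013281 + 0.00544 + 0.002623 + 0.001416 + 8.300781e-04 + 5.182137e-04 + 3.400000e-04 + 2.322246e-04 + 1.639660e-04 + 1.190435e-04 + 8.850479e-05 + 6.716049e-05 + 5.187988e-05
     = 3.679647
Step 3: The full series sum_(k>=1) 3.4*1/k^4 converges (p-series with p = 4 > 1; a constant multiple of a convergent series converges).
Step 4: Fix eps > 0. Since sum_k m(|f_k - f| > eps) < infinity, the Borel-Cantelli lemma gives
        m(limsup_k {|f_k - f| > eps}) = 0, i.e. for a.e. x, |f_k(x) - f(x)| <= eps for all large k.
        Applying this with eps = 1/j for j = 1, 2, ... and intersecting the countably many full-measure sets,
        for a.e. x we get limsup_k |f_k(x) - f(x)| <= 1/j for every j, hence f_k -> f almost everywhere.
Conclusion: series converges; Borel-Cantelli yields f_k -> f a.e.


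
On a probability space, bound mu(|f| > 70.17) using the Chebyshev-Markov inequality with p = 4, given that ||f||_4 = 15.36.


Chebyshev/Markov inequality: mu(|f| > eps) <= (||f||_p / eps)^p
Step 1: ||f||_4 / eps = 15.36 / 70.17 = 0.218897
Step 2: Raise to power p = 4:
  (0.218897)^4 = 0.002296
Step 3: Therefore mu(|f| > 70.17) <= 0.002296


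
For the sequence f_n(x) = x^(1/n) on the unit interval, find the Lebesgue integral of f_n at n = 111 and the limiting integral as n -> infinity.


At n = 111: f_111(x) = x^(1/111).
Step 1: integral(x^(1/111), 0, 1) = [x^(1/111+1) / (1/111+1)] from 0 to 1
     = 1 / (1/111 + 1) = 1 / ((111+1)/111) = 111/(111+1)
     = 111/112 = 0.991071
Step 2: As n -> infinity, f_n(x) = x^(1/n) -> 1 for x in (0,1], and f_n is increasing in n.
By MCT, lim_n integral(f_n) = integral(lim_n f_n) = integral(1, 0, 1) = 1.
Step 3: Verify convergence: 111/112 = 0.991071 -> 1


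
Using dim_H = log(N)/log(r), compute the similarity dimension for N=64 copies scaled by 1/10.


For a self-similar set with N copies scaled by 1/r:
dim_H = log(N)/log(r) = log(64)/log(10)
= 4.158883/2.302585
= 1.80618


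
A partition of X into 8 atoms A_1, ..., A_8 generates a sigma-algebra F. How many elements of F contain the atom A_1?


Each element of F is a union of some subset S of the 8 atoms.
The element contains A_1 iff A_1 is in S.
So we count subsets S of {A_1,...,A_8} with A_1 in S: choose freely among the other 7 atoms.
Count = 2^(8-1) = 2^7 = 128.


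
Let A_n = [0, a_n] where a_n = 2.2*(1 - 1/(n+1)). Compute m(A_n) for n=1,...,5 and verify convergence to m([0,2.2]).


By continuity of measure from below: if A_n increases to A, then m(A_n) -> m(A).
Here A = [0, 2.2], so m(A) = 2.2
Step 1: a_1 = 2.2*(1 - 1/2) = 1.1, m(A_1) = 1.1
Step 2: a_2 = 2.2*(1 - 1/3) = 1.4667, m(A_2) = 1.4667
Step 3: a_3 = 2.2*(1 - 1/4) = 1.65, m(A_3) = 1.65
Step 4: a_4 = 2.2*(1 - 1/5) = 1.76, m(A_4) = 1.76
Step 5: a_5 = 2.2*(1 - 1/6) = 1.8333, m(A_5) = 1.8333
Limit: m(A_n) -> m([0,2.2]) = 2.2


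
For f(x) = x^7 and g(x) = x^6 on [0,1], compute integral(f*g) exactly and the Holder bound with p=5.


Step 1: Exact integral of f*g = integral(x^13, 0, 1) = 1/14
     = 0.071429
Step 2: Holder bound with p=5, q=1.25:
  ||f||_p = (integral x^35 dx)^(1/5) = (1/36)^(1/5) = 0.488359
  ||g||_q = (integral x^7.5 dx)^(1/1.25) = (1/8.5)^(1/1.25) = 0.180495
Step 3: Holder bound = ||f||_p * ||g||_q = 0.488359 * 0.180495 = 0.088146
Verification: 0.071429 <= 0.088146 (Holder holds)


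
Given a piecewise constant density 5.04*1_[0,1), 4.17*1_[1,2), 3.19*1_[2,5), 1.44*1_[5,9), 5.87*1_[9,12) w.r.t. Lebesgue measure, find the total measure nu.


Integrate each piece of the Radon-Nikodym derivative:
Step 1: integral_0^1 5.04 dx = 5.04*(1-0) = 5.04*1 = 5.04
Step 2: integral_1^2 4.17 dx = 4.17*(2-1) = 4.17*1 = 4.17
Step 3: integral_2^5 3.19 dx = 3.19*(5-2) = 3.19*3 = 9.57
Step 4: integral_5^9 1.44 dx = 1.44*(9-5) = 1.44*4 = 5.76
Step 5: integral_9^12 5.87 dx = 5.87*(12-9) = 5.87*3 = 17.61
Total: 5.04 + 4.17 + 9.57 + 5.76 + 17.61 = 42.15


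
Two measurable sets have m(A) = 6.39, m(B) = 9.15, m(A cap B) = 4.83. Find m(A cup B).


By inclusion-exclusion: m(A u B) = m(A) + m(B) - m(A n B)
= 6.39 + 9.15 - 4.83
= 10.71


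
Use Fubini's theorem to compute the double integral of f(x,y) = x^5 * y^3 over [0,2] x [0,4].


By Fubini's theorem, the double integral factors as a product of single integrals:
Step 1: integral_0^2 x^5 dx = [x^6/6] from 0 to 2
     = 2^6/6 = 10.666667
Step 2: integral_0^4 y^3 dy = [y^4/4] from 0 to 4
     = 4^4/4 = 64
Step 3: Double integral = 10.666667 * 64 = 682.666667


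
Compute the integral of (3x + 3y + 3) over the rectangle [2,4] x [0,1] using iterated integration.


By Fubini, integrate in x first, then y.
Step 1: Fix y, integrate over x in [2,4]:
  integral(3x + 3y + 3, x=2..4)
  = 3*(4^2 - 2^2)/2 + (3y + 3)*(4 - 2)
  = 18 + (3y + 3)*2
  = 18 + 6y + 6
  = 24 + 6y
Step 2: Integrate over y in [0,1]:
  integral(24 + 6y, y=0..1)
  = 24*1 + 6*(1^2 - 0^2)/2
  = 24 + 3
  = 27


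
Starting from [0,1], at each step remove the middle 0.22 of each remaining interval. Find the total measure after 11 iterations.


Step 1: At each step, fraction remaining = 1 - 0.22 = 0.78
Step 2: After 11 steps, measure = (0.78)^11
Result = 0.065019
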